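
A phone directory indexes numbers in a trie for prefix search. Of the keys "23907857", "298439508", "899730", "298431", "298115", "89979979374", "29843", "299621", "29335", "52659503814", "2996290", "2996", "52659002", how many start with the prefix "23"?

1

Traverse to the node for "23", then collect every word in that subtree.
Words under "23": 23907857
Count: 1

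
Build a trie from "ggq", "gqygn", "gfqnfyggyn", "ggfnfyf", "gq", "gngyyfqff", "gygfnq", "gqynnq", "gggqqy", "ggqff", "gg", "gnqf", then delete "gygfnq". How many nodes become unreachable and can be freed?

5

A node on "gygfnq"'s path can go only if nothing else ends at it or branches off below it.
The suffix "ygfnq" (5 nodes) is used only by "gygfnq"; the node for "g" still has the child "g", so pruning stops there.
Nodes removed: 5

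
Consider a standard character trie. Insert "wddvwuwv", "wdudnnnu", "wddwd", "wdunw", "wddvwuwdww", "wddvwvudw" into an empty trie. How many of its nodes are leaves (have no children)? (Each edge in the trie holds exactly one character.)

6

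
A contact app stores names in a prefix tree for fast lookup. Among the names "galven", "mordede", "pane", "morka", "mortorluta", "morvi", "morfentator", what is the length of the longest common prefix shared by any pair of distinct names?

3

Equivalently: take the maximum, over all pairs, of their longest common prefix length.
"mordede" and "morfentator" agree on "mor" (3 characters) before diverging; nothing deeper is shared.
Longest shared-prefix length: 3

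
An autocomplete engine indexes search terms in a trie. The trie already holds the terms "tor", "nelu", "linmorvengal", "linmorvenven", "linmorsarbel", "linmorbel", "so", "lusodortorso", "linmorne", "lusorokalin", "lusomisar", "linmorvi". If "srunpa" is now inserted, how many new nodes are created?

5

The longest prefix of "srunpa" already in the trie is "s" (length 1).
So 6 − 1 = 5 new nodes.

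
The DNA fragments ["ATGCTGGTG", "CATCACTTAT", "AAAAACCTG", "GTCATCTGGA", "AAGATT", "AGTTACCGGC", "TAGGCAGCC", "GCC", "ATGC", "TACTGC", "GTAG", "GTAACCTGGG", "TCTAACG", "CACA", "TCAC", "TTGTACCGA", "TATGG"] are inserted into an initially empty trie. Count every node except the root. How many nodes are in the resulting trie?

95

For each word, the new-node count is its length minus the longest prefix already in the trie:
  "ATGCTGGTG" → 9 new (A, T, G, C, T, G, G, T, G)
  "CATCACTTAT" → 10 new (C, A, T, C, A, C, T, T, A, T)
  "AAAAACCTG" → prefix "A" already present; 8 new (A, A, A, A, C, C, T, G)
  "GTCATCTGGA" → 10 new (G, T, C, A, T, C, T, G, G, A)
  "AAGATT" → prefix "AA" already present; 4 new (G, A, T, T)
  "AGTTACCGGC" → prefix "A" already present; 9 new (G, T, T, A, C, C, G, G, C)
  "TAGGCAGCC" → 9 new (T, A, G, G, C, A, G, C, C)
  "GCC" → prefix "G" already present; 2 new (C, C)
  "ATGC" → prefix "ATGC" already present; 0 new (none)
  "TACTGC" → prefix "TA" already present; 4 new (C, T, G, C)
  "GTAG" → prefix "GT" already present; 2 new (A, G)
  "GTAACCTGGG" → prefix "GTA" already present; 7 new (A, C, C, T, G, G, G)
  "TCTAACG" → prefix "T" already present; 6 new (C, T, A, A, C, G)
  "CACA" → prefix "CA" already present; 2 new (C, A)
  "TCAC" → prefix "TC" already present; 2 new (A, C)
  "TTGTACCGA" → prefix "T" already present; 8 new (T, G, T, A, C, C, G, A)
  "TATGG" → prefix "TA" already present; 3 new (T, G, G)
Total nodes = 9 + 10 + 8 + 10 + 4 + 9 + 9 + 2 + 0 + 4 + 2 + 7 + 6 + 2 + 2 + 8 + 3 = 95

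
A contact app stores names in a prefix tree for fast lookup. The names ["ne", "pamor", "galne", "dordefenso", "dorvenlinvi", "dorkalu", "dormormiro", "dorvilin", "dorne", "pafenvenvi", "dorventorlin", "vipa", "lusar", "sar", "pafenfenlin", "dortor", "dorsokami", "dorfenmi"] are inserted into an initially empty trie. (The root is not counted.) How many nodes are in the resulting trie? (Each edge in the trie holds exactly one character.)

For each word, the new-node count is its length minus the longest prefix already in the trie:
  "ne" → 2 new (n, e)
  "pamor" → 5 new (p, a, m, o, r)
  "galne" → 5 new (g, a, l, n, e)
  "dordefenso" → 10 new (d, o, r, d, e, f, e, n, s, o)
  "dorvenlinvi" → prefix "dor" already present; 8 new (v, e, n, l, i, n, v, i)
  "dorkalu" → prefix "dor" already present; 4 new (k, a, l, u)
  "dormormiro" → prefix "dor" already present; 7 new (m, o, r, m, i, r, o)
  "dorvilin" → prefix "dorv" already present; 4 new (i, l, i, n)
  "dorne" → prefix "dor" already present; 2 new (n, e)
  "pafenvenvi" → prefix "pa" already present; 8 new (f, e, n, v, e, n, v, i)
  "dorventorlin" → prefix "dorven" already present; 6 new (t, o, r, l, i, n)
  "vipa" → 4 new (v, i, p, a)
  "lusar" → 5 new (l, u, s, a, r)
  "sar" → 3 new (s, a, r)
  "pafenfenlin" → prefix "pafen" already present; 6 new (f, e, n, l, i, n)
  "dortor" → prefix "dor" already present; 3 new (t, o, r)
  "dorsokami" → prefix "dor" already present; 6 new (s, o, k, a, m, i)
  "dorfenmi" → prefix "dor" already present; 5 new (f, e, n, m, i)
Total nodes = 2 + 5 + 5 + 10 + 8 + 4 + 7 + 4 + 2 + 8 + 6 + 4 + 5 + 3 + 6 + 3 + 6 + 5 = 93

93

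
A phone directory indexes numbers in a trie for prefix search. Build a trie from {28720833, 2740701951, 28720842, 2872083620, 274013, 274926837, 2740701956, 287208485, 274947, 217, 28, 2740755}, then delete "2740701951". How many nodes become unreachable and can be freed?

1

After clearing the end-marker at "2740701951", prune upward until reaching a node still needed by another word.
The suffix "1" (1 node) is used only by "2740701951"; the node for "274070195" still has the child "6", so pruning stops there.
Nodes removed: 1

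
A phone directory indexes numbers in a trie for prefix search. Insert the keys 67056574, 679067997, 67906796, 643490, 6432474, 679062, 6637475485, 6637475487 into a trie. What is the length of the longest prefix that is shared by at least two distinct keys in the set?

The deepest shared node is where two words last agree before diverging.
e.g. "6637475485" and "6637475487" share the prefix "663747548" of length 9; no pair shares a longer one.
Longest shared-prefix length: 9

9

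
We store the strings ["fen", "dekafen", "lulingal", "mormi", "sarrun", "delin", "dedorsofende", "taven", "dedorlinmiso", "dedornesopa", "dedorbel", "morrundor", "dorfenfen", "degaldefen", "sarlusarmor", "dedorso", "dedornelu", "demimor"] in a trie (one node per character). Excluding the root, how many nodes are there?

100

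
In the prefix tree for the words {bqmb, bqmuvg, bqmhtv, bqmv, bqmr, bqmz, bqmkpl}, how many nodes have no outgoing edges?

Leaves are exactly the stored words that no other stored word extends.
Those words: "bqmb", "bqmhtv", "bqmkpl", "bqmr", "bqmuvg", "bqmv", "bqmz"
Leaf count: 7

7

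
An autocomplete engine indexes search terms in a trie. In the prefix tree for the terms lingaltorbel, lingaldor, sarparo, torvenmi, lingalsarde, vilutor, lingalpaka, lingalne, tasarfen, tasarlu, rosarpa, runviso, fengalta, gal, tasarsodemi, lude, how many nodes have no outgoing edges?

16

Leaves are exactly the stored words that no other stored word extends.
Those words: "fengalta", "gal", "lingaldor", "lingalne", "lingalpaka", "lingalsarde", "lingaltorbel", "lude", "rosarpa", "runviso", "sarparo", "tasarfen", "tasarlu", "tasarsodemi", "torvenmi", "vilutor"
Leaf count: 16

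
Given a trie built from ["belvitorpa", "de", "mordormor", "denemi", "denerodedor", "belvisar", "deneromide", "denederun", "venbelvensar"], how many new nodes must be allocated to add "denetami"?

"dene" is already a path in the trie; the remaining "tami" must be added.
Each of the 4 remaining characters creates one node.

4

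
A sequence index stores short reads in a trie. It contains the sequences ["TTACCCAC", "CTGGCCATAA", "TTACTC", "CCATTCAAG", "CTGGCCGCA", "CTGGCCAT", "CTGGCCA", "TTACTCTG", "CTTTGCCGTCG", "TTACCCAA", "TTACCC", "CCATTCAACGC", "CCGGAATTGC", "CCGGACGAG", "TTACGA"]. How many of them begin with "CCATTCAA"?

Walk to "CCATTCAA"; the words in its subtree are exactly those with that prefix.
Words under "CCATTCAA": CCATTCAACGC, CCATTCAAG
Count: 2

2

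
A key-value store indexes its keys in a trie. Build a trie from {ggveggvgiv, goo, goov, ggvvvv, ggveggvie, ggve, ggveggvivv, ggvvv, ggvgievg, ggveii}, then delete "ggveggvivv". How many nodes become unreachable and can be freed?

2

After clearing the end-marker at "ggveggvivv", prune upward until reaching a node still needed by another word.
The suffix "vv" (2 nodes) is used only by "ggveggvivv"; the node for "ggveggvi" still has the child "e", so pruning stops there.
Nodes removed: 2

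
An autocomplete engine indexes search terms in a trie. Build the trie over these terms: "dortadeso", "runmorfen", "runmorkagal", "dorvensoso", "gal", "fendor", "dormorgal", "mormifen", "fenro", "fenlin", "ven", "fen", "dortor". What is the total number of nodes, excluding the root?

63

Trace insertions, counting only characters that open a new branch:
  "dortadeso" → 9 new (d, o, r, t, a, d, e, s, o)
  "runmorfen" → 9 new (r, u, n, m, o, r, f, e, n)
  "runmorkagal" → prefix "runmor" already present; 5 new (k, a, g, a, l)
  "dorvensoso" → prefix "dor" already present; 7 new (v, e, n, s, o, s, o)
  "gal" → 3 new (g, a, l)
  "fendor" → 6 new (f, e, n, d, o, r)
  "dormorgal" → prefix "dor" already present; 6 new (m, o, r, g, a, l)
  "mormifen" → 8 new (m, o, r, m, i, f, e, n)
  "fenro" → prefix "fen" already present; 2 new (r, o)
  "fenlin" → prefix "fen" already present; 3 new (l, i, n)
  "ven" → 3 new (v, e, n)
  "fen" → prefix "fen" already present; 0 new (none)
  "dortor" → prefix "dort" already present; 2 new (o, r)
Total nodes = 9 + 9 + 5 + 7 + 3 + 6 + 6 + 8 + 2 + 3 + 3 + 0 + 2 = 63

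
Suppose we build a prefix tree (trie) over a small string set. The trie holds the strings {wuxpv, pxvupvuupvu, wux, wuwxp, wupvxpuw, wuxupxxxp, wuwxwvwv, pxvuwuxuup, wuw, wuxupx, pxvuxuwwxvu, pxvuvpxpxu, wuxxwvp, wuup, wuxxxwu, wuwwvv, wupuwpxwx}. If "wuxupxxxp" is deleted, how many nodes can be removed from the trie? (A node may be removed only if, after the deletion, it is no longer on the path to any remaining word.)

3

After clearing the end-marker at "wuxupxxxp", prune upward until reaching a node still needed by another word.
The suffix "xxp" (3 nodes) is used only by "wuxupxxxp"; "wuxupx" is itself a stored word, so pruning stops there.
Nodes removed: 3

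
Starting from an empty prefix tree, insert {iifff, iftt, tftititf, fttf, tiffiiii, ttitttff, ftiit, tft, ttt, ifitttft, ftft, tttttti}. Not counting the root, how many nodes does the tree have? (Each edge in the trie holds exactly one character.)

Insert word by word; a character creates a node only if that edge doesn't already exist:
  "iifff" → 5 new (i, i, f, f, f)
  "iftt" → prefix "i" already present; 3 new (f, t, t)
  "tftititf" → 8 new (t, f, t, i, t, i, t, f)
  "fttf" → 4 new (f, t, t, f)
  "tiffiiii" → prefix "t" already present; 7 new (i, f, f, i, i, i, i)
  "ttitttff" → prefix "t" already present; 7 new (t, i, t, t, t, f, f)
  "ftiit" → prefix "ft" already present; 3 new (i, i, t)
  "tft" → prefix "tft" already present; 0 new (none)
  "ttt" → prefix "tt" already present; 1 new (t)
  "ifitttft" → prefix "if" already present; 6 new (i, t, t, t, f, t)
  "ftft" → prefix "ft" already present; 2 new (f, t)
  "tttttti" → prefix "ttt" already present; 4 new (t, t, t, i)
Total nodes = 5 + 3 + 8 + 4 + 7 + 7 + 3 + 0 + 1 + 6 + 2 + 4 = 50

50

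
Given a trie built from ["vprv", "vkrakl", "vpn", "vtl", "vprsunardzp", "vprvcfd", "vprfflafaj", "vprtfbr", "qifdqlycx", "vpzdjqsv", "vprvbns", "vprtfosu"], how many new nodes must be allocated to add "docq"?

4

Nothing in the trie begins with "d"; the whole of "docq" is new.
4 − 0 = 4 new nodes.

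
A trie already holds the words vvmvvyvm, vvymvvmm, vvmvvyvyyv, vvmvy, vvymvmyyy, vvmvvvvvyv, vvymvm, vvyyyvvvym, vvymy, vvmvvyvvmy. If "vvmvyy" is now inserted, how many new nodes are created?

The longest prefix of "vvmvyy" already in the trie is "vvmvy" (length 5).
New nodes needed: |"vvmvyy"| − 5 = 6 − 5 = 1.

1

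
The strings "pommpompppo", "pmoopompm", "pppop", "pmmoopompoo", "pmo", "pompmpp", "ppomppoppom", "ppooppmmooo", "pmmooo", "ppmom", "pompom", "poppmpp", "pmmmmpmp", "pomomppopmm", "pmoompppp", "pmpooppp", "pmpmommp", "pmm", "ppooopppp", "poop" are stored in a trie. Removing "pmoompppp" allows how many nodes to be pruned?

After clearing the end-marker at "pmoompppp", prune upward until reaching a node still needed by another word.
The suffix "mpppp" (5 nodes) is used only by "pmoompppp"; the node for "pmoo" still has the child "p", so pruning stops there.
Nodes removed: 5

5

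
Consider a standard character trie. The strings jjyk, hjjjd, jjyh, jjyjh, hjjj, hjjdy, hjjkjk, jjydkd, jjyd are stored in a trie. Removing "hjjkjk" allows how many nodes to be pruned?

3

After clearing the end-marker at "hjjkjk", prune upward until reaching a node still needed by another word.
The suffix "kjk" (3 nodes) is used only by "hjjkjk"; the node for "hjj" still has the child "j", so pruning stops there.
Nodes removed: 3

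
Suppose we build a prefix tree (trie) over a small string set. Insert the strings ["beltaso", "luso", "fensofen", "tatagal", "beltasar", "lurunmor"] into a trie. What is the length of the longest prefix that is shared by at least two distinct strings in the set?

6

The deepest shared node is where two words last agree before diverging.
"beltasar" and "beltaso" agree on "beltas" (6 characters) before diverging; nothing deeper is shared.
Longest shared-prefix length: 6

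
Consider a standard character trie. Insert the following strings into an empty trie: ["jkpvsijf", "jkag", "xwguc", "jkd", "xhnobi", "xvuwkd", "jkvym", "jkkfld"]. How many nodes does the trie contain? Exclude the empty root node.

33

Insert word by word; a character creates a node only if that edge doesn't already exist:
  "jkpvsijf" → 8 new (j, k, p, v, s, i, j, f)
  "jkag" → prefix "jk" already present; 2 new (a, g)
  "xwguc" → 5 new (x, w, g, u, c)
  "jkd" → prefix "jk" already present; 1 new (d)
  "xhnobi" → prefix "x" already present; 5 new (h, n, o, b, i)
  "xvuwkd" → prefix "x" already present; 5 new (v, u, w, k, d)
  "jkvym" → prefix "jk" already present; 3 new (v, y, m)
  "jkkfld" → prefix "jk" already present; 4 new (k, f, l, d)
Total nodes = 8 + 2 + 5 + 1 + 5 + 5 + 3 + 4 = 33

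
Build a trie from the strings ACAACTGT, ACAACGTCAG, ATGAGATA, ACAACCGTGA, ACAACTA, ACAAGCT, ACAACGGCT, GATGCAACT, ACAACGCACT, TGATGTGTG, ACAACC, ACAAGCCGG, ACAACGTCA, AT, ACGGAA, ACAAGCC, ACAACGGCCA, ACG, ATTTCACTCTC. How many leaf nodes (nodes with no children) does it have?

14

A leaf is a node with no children — equivalently, the end of a word that is not a proper prefix of any other stored word.
Those words: "ACAACCGTGA", "ACAACGCACT", "ACAACGGCCA", "ACAACGGCT", "ACAACGTCAG", "ACAACTA", "ACAACTGT", "ACAAGCCGG", "ACAAGCT", "ACGGAA", "ATGAGATA", "ATTTCACTCTC", "GATGCAACT", "TGATGTGTG"
Leaf count: 14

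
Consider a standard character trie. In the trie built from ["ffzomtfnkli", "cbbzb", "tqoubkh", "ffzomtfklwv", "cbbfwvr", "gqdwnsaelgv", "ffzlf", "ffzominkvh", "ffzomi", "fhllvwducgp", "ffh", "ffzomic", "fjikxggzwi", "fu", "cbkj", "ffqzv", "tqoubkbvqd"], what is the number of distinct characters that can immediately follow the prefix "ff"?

3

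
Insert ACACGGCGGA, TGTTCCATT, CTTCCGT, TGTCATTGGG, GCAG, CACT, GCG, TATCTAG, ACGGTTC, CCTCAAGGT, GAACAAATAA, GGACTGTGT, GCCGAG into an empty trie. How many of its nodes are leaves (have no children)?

A leaf is a node with no children — equivalently, the end of a word that is not a proper prefix of any other stored word.
Those words: "ACACGGCGGA", "ACGGTTC", "CACT", "CCTCAAGGT", "CTTCCGT", "GAACAAATAA", "GCAG", "GCCGAG", "GCG", "GGACTGTGT", "TATCTAG", "TGTCATTGGG", "TGTTCCATT"
Leaf count: 13

13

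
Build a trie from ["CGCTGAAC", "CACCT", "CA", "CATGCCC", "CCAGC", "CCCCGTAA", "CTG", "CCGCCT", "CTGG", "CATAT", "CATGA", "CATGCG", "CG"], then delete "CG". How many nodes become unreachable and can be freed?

0

A node on "CG"'s path can go only if nothing else ends at it or branches off below it.
Every node on "CG" is still needed (e.g. by "CGCTGAAC"), so nothing is freed.
Nodes removed: 0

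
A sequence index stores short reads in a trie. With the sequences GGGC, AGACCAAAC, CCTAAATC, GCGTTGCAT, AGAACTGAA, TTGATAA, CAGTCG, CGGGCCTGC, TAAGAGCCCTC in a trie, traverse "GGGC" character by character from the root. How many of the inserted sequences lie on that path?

Walk "GGGC" from the root; an end-of-word marker is hit whenever a stored word is a prefix of "GGGC".
Prefixes of the query that are stored words: "GGGC"
Count: 1

1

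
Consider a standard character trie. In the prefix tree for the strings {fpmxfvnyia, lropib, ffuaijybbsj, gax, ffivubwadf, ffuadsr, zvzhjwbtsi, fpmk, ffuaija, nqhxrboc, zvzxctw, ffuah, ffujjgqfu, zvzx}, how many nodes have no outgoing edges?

Leaves are exactly the stored words that no other stored word extends.
Those words: "ffivubwadf", "ffuadsr", "ffuah", "ffuaija", "ffuaijybbsj", "ffujjgqfu", "fpmk", "fpmxfvnyia", "gax", "lropib", "nqhxrboc", "zvzhjwbtsi", "zvzxctw"
Leaf count: 13

13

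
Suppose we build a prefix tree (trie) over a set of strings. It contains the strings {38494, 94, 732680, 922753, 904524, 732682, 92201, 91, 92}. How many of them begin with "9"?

6

Filter for entries beginning with "9":
Words under "9": 904524, 91, 92, 92201, 922753, 94
Count: 6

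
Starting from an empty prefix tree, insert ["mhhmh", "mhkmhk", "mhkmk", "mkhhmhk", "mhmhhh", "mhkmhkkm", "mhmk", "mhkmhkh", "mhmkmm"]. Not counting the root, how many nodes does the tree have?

Insert word by word; a character creates a node only if that edge doesn't already exist:
  "mhhmh" → 5 new (m, h, h, m, h)
  "mhkmhk" → prefix "mh" already present; 4 new (k, m, h, k)
  "mhkmk" → prefix "mhkm" already present; 1 new (k)
  "mkhhmhk" → prefix "m" already present; 6 new (k, h, h, m, h, k)
  "mhmhhh" → prefix "mh" already present; 4 new (m, h, h, h)
  "mhkmhkkm" → prefix "mhkmhk" already present; 2 new (k, m)
  "mhmk" → prefix "mhm" already present; 1 new (k)
  "mhkmhkh" → prefix "mhkmhk" already present; 1 new (h)
  "mhmkmm" → prefix "mhmk" already present; 2 new (m, m)
Total nodes = 5 + 4 + 1 + 6 + 4 + 2 + 1 + 1 + 2 = 26

26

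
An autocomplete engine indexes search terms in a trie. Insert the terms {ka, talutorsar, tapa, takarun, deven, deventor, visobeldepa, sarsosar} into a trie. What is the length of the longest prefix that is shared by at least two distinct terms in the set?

Equivalently: take the maximum, over all pairs, of their longest common prefix length.
"deven" and "deventor" agree on "deven" (5 characters) before diverging; nothing deeper is shared.
Longest shared-prefix length: 5

5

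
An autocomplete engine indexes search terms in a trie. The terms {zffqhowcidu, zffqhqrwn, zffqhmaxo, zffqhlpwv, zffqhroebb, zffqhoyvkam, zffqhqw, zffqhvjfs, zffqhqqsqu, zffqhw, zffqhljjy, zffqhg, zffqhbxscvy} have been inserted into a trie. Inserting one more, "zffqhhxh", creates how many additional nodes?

The longest prefix of "zffqhhxh" already in the trie is "zffqh" (length 5).
Each of the 3 remaining characters creates one node.

3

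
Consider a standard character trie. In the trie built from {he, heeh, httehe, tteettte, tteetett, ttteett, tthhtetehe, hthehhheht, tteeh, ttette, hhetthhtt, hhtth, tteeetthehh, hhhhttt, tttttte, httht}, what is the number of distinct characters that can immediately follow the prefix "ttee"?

The children of the "ttee" node are the distinct next characters among strings starting with "ttee".
Characters that immediately follow "ttee" among the stored strings: {e, h, t}.
That node has 3 child edges.

3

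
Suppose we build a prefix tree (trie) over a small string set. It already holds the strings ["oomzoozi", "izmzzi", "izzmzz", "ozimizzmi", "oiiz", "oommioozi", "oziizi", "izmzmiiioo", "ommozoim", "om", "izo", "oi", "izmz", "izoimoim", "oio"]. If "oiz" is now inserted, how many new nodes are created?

1

"oi" is already a path in the trie; the remaining "z" must be added.
So 3 − 2 = 1 new nodes.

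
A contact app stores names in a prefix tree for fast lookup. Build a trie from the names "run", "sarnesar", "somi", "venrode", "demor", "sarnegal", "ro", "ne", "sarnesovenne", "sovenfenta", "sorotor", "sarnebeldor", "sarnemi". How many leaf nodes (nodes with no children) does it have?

A leaf is a node with no children — equivalently, the end of a word that is not a proper prefix of any other stored word.
Those words: "demor", "ne", "ro", "run", "sarnebeldor", "sarnegal", "sarnemi", "sarnesar", "sarnesovenne", "somi", "sorotor", "sovenfenta", "venrode"
Leaf count: 13

13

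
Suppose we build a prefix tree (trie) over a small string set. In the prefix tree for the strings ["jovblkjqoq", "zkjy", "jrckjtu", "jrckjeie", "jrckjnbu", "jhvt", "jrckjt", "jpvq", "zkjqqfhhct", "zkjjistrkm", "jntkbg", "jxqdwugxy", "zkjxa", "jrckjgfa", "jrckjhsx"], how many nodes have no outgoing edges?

14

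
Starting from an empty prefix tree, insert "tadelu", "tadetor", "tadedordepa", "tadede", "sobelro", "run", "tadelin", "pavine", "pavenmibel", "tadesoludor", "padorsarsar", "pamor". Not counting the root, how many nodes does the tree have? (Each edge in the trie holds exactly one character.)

Trace insertions, counting only characters that open a new branch:
  "tadelu" → 6 new (t, a, d, e, l, u)
  "tadetor" → prefix "tade" already present; 3 new (t, o, r)
  "tadedordepa" → prefix "tade" already present; 7 new (d, o, r, d, e, p, a)
  "tadede" → prefix "taded" already present; 1 new (e)
  "sobelro" → 7 new (s, o, b, e, l, r, o)
  "run" → 3 new (r, u, n)
  "tadelin" → prefix "tadel" already present; 2 new (i, n)
  "pavine" → 6 new (p, a, v, i, n, e)
  "pavenmibel" → prefix "pav" already present; 7 new (e, n, m, i, b, e, l)
  "tadesoludor" → prefix "tade" already present; 7 new (s, o, l, u, d, o, r)
  "padorsarsar" → prefix "pa" already present; 9 new (d, o, r, s, a, r, s, a, r)
  "pamor" → prefix "pa" already present; 3 new (m, o, r)
Total nodes = 6 + 3 + 7 + 1 + 7 + 3 + 2 + 6 + 7 + 7 + 9 + 3 = 61

61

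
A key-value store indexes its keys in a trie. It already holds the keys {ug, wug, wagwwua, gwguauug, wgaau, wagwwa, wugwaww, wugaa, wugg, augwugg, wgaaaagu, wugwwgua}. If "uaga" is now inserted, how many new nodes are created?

3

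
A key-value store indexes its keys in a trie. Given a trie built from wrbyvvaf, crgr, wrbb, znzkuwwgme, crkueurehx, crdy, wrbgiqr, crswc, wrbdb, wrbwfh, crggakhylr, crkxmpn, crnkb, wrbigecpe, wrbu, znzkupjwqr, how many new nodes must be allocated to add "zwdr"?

Walking "zwdr" from the root, the first 1 characters ("z") follow existing edges; "w" is the first miss.
New nodes needed: |"zwdr"| − 1 = 4 − 1 = 3.

3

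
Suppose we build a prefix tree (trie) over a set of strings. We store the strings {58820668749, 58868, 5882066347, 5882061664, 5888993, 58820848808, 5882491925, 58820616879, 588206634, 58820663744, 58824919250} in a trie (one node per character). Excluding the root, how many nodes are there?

43

Insert word by word; a character creates a node only if that edge doesn't already exist:
  "58820668749" → 11 new (5, 8, 8, 2, 0, 6, 6, 8, 7, 4, 9)
  "58868" → prefix "588" already present; 2 new (6, 8)
  "5882066347" → prefix "5882066" already present; 3 new (3, 4, 7)
  "5882061664" → prefix "588206" already present; 4 new (1, 6, 6, 4)
  "5888993" → prefix "588" already present; 4 new (8, 9, 9, 3)
  "58820848808" → prefix "58820" already present; 6 new (8, 4, 8, 8, 0, 8)
  "5882491925" → prefix "5882" already present; 6 new (4, 9, 1, 9, 2, 5)
  "58820616879" → prefix "58820616" already present; 3 new (8, 7, 9)
  "588206634" → prefix "588206634" already present; 0 new (none)
  "58820663744" → prefix "58820663" already present; 3 new (7, 4, 4)
  "58824919250" → prefix "5882491925" already present; 1 new (0)
Total nodes = 11 + 2 + 3 + 4 + 4 + 6 + 6 + 3 + 0 + 3 + 1 = 43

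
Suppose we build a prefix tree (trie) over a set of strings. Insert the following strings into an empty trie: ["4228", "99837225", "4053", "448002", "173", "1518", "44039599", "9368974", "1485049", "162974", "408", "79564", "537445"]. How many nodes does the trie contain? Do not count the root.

61

Trace insertions, counting only characters that open a new branch:
  "4228" → 4 new (4, 2, 2, 8)
  "99837225" → 8 new (9, 9, 8, 3, 7, 2, 2, 5)
  "4053" → prefix "4" already present; 3 new (0, 5, 3)
  "448002" → prefix "4" already present; 5 new (4, 8, 0, 0, 2)
  "173" → 3 new (1, 7, 3)
  "1518" → prefix "1" already present; 3 new (5, 1, 8)
  "44039599" → prefix "44" already present; 6 new (0, 3, 9, 5, 9, 9)
  "9368974" → prefix "9" already present; 6 new (3, 6, 8, 9, 7, 4)
  "1485049" → prefix "1" already present; 6 new (4, 8, 5, 0, 4, 9)
  "162974" → prefix "1" already present; 5 new (6, 2, 9, 7, 4)
  "408" → prefix "40" already present; 1 new (8)
  "79564" → 5 new (7, 9, 5, 6, 4)
  "537445" → 6 new (5, 3, 7, 4, 4, 5)
Total nodes = 4 + 8 + 3 + 5 + 3 + 3 + 6 + 6 + 6 + 5 + 1 + 5 + 6 = 61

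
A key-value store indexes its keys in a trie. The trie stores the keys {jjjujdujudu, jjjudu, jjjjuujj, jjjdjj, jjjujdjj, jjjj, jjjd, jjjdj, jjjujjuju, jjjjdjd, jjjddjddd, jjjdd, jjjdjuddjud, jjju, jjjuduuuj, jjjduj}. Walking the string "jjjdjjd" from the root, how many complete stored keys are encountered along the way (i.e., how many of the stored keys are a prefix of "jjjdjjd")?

Check each prefix of "jjjdjjd" against the stored set — each match is an end-marker on the path.
Prefixes of the query that are stored words: "jjjd", "jjjdj", "jjjdjj"
Count: 3

3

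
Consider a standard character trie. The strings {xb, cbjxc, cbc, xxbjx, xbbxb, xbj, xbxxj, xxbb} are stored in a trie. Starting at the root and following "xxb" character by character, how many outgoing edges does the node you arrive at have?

2

The children of the "xxb" node are the distinct next characters among strings starting with "xxb".
Characters that immediately follow "xxb" among the stored strings: {b, j}.
That node has 2 child edges.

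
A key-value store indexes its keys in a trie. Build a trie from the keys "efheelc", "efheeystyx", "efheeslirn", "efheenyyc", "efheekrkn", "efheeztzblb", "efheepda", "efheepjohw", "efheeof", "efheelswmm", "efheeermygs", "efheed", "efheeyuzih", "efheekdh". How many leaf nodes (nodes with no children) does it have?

14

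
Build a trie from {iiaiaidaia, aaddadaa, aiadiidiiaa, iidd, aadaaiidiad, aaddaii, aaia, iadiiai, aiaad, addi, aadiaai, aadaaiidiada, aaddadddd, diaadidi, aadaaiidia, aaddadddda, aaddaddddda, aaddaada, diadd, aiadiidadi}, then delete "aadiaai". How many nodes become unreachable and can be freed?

4

After clearing the end-marker at "aadiaai", prune upward until reaching a node still needed by another word.
The suffix "iaai" (4 nodes) is used only by "aadiaai"; the node for "aad" still has the child "d", so pruning stops there.
Nodes removed: 4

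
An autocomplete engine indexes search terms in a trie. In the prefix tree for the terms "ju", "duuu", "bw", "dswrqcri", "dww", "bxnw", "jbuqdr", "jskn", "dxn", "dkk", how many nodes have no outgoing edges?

Leaves are exactly the stored words that no other stored word extends.
Those words: "bw", "bxnw", "dkk", "dswrqcri", "duuu", "dww", "dxn", "jbuqdr", "jskn", "ju"
Leaf count: 10

10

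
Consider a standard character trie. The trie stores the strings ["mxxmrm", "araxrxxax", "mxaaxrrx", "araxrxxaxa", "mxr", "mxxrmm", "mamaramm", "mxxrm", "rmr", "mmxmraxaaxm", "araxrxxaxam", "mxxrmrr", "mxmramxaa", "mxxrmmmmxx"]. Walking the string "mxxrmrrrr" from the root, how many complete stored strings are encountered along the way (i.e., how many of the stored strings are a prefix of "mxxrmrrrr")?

Check each prefix of "mxxrmrrrr" against the stored set — each match is an end-marker on the path.
Prefixes of the query that are stored words: "mxxrm", "mxxrmrr"
Count: 2

2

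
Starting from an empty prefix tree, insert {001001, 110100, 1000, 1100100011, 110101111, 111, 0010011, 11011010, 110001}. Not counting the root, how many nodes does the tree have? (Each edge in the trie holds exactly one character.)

34

Trie structure (* marks end of a word):
(root)
├─ 0
│  └─ 0
│     └─ 1
│        └─ 0
│           └─ 0
│              └─ 1 *
│                 └─ 1 *
└─ 1
   ├─ 0
   │  └─ 0
   │     └─ 0 *
   └─ 1
      ├─ 0
      │  ├─ 0
      │  │  ├─ 0
      │  │  │  └─ 1 *
      │  │  └─ 1
      │  │     └─ 0
      │  │        └─ 0
      │  │           └─ 0
      │  │              └─ 1
      │  │                 └─ 1 *
      │  └─ 1
      │     ├─ 0
      │     │  ├─ 0 *
      │     │  └─ 1
      │     │     └─ 1
      │     │        └─ 1
      │     │           └─ 1 *
      │     └─ 1
      │        └─ 0
      │           └─ 1
      │              └─ 0 *
      └─ 1 *
Counting every labelled node above: 34.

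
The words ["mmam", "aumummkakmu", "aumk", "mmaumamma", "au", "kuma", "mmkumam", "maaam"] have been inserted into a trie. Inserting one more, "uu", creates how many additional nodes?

No existing word starts with "u", so every character of "uu" needs a new node.
2 − 0 = 2 new nodes.

2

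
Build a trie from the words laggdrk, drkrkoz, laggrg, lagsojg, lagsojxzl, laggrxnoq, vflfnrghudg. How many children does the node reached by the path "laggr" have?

Walk "laggr" from the root, arriving at one node.
Distinct next characters after "laggr": g, x.
That node has 2 child edges.

2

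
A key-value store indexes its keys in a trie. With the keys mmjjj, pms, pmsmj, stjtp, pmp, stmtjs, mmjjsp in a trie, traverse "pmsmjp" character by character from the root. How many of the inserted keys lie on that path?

2

Check each prefix of "pmsmjp" against the stored set — each match is an end-marker on the path.
Prefixes of the query that are stored words: "pms", "pmsmj"
Count: 2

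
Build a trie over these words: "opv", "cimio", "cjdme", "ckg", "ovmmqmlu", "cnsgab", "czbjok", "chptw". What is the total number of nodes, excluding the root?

35

Count nodes per top-level branch (shared prefixes stored once):
  'c'-branch (chptw, cimio, cjdme, ckg, cnsgab, czbjok): 25 nodes
  'o'-branch (opv, ovmmqmlu): 10 nodes
Sum: 35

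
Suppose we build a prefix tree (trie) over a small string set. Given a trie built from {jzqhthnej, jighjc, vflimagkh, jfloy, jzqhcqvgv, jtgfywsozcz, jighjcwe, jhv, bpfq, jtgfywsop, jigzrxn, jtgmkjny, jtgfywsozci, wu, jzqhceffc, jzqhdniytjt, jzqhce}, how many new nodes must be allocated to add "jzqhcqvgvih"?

The longest prefix of "jzqhcqvgvih" already in the trie is "jzqhcqvgv" (length 9).
Each of the 2 remaining characters creates one node.

2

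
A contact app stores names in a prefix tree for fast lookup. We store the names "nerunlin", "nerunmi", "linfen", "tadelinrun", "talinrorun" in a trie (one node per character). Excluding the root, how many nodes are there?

Count nodes per top-level branch (shared prefixes stored once):
  'l'-branch (linfen): 6 nodes
  'n'-branch (nerunlin, nerunmi): 10 nodes
  't'-branch (tadelinrun, talinrorun): 18 nodes
Sum: 34

34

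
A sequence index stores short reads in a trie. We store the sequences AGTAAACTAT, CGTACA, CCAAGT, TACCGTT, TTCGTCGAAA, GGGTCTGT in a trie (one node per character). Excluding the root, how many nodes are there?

45

Insert word by word; a character creates a node only if that edge doesn't already exist:
  "AGTAAACTAT" → 10 new (A, G, T, A, A, A, C, T, A, T)
  "CGTACA" → 6 new (C, G, T, A, C, A)
  "CCAAGT" → prefix "C" already present; 5 new (C, A, A, G, T)
  "TACCGTT" → 7 new (T, A, C, C, G, T, T)
  "TTCGTCGAAA" → prefix "T" already present; 9 new (T, C, G, T, C, G, A, A, A)
  "GGGTCTGT" → 8 new (G, G, G, T, C, T, G, T)
Total nodes = 10 + 6 + 5 + 7 + 9 + 8 = 45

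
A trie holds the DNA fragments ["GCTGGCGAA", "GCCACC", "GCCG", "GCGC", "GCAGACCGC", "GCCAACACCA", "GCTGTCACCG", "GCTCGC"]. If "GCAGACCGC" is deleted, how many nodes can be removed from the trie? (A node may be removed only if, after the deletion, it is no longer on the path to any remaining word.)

7

Walk "GCAGACCGC" from the leaf back toward the root, removing each node that no remaining word uses.
The suffix "AGACCGC" (7 nodes) is used only by "GCAGACCGC"; the node for "GC" still has the child "T", so pruning stops there.
Nodes removed: 7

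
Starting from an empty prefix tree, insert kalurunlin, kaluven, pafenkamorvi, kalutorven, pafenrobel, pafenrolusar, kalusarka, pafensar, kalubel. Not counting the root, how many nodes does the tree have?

Count nodes per top-level branch (shared prefixes stored once):
  'k'-branch (kalubel, kalurunlin, kalusarka, kalutorven, kaluven): 27 nodes
  'p'-branch (pafenkamorvi, pafenrobel, pafenrolusar, pafensar): 25 nodes
Sum: 52

52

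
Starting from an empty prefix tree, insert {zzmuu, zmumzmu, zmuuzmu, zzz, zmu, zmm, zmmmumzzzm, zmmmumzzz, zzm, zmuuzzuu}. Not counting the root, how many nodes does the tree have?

Insert word by word; a character creates a node only if that edge doesn't already exist:
  "zzmuu" → 5 new (z, z, m, u, u)
  "zmumzmu" → prefix "z" already present; 6 new (m, u, m, z, m, u)
  "zmuuzmu" → prefix "zmu" already present; 4 new (u, z, m, u)
  "zzz" → prefix "zz" already present; 1 new (z)
  "zmu" → prefix "zmu" already present; 0 new (none)
  "zmm" → prefix "zm" already present; 1 new (m)
  "zmmmumzzzm" → prefix "zmm" already present; 7 new (m, u, m, z, z, z, m)
  "zmmmumzzz" → prefix "zmmmumzzz" already present; 0 new (none)
  "zzm" → prefix "zzm" already present; 0 new (none)
  "zmuuzzuu" → prefix "zmuuz" already present; 3 new (z, u, u)
Total nodes = 5 + 6 + 4 + 1 + 0 + 1 + 7 + 0 + 0 + 3 = 27

27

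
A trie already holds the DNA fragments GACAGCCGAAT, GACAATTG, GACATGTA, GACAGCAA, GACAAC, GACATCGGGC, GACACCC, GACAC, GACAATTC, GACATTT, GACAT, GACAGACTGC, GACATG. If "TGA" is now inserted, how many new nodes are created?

Nothing in the trie begins with "T"; the whole of "TGA" is new.
3 − 0 = 3 new nodes.

3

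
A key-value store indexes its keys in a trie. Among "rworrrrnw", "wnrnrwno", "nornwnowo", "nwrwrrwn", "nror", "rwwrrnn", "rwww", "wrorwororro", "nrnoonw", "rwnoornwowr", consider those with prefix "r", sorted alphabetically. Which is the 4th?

rwww

Filter for "r…" and sort: "rwnoornwowr", "rworrrrnw", "rwwrrnn", "rwww"
Position 4: rwww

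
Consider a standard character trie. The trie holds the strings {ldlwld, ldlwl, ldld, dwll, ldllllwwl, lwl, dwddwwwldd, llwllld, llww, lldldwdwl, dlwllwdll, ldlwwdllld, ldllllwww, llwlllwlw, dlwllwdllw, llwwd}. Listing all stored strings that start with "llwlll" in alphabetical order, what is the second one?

llwlllwlw

Filter for "llwlll…" and sort: "llwllld", "llwlllwlw"
Position 2: llwlllwlw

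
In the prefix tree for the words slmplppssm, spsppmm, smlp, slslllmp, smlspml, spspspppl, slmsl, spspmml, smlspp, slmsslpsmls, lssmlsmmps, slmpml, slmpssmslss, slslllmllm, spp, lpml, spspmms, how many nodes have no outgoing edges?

17

Leaves are exactly the stored words that no other stored word extends.
Those words: "lpml", "lssmlsmmps", "slmplppssm", "slmpml", "slmpssmslss", "slmsl", "slmsslpsmls", "slslllmllm", "slslllmp", "smlp", "smlspml", "smlspp", "spp", "spspmml", "spspmms", "spsppmm", "spspspppl"
Leaf count: 17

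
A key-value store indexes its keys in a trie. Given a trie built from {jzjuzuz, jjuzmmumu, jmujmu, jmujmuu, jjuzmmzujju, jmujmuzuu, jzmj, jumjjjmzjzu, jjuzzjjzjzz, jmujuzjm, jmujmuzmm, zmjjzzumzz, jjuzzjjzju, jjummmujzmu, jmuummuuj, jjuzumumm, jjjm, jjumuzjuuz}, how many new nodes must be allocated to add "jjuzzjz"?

1

Walking "jjuzzjz" from the root, the first 6 characters ("jjuzzj") follow existing edges; "z" is the first miss.
Each of the 1 remaining characters creates one node.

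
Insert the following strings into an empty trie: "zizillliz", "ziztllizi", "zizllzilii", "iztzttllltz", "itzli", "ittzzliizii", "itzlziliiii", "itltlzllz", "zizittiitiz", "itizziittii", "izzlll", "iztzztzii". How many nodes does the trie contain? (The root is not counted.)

85

Trace insertions, counting only characters that open a new branch:
  "zizillliz" → 9 new (z, i, z, i, l, l, l, i, z)
  "ziztllizi" → prefix "ziz" already present; 6 new (t, l, l, i, z, i)
  "zizllzilii" → prefix "ziz" already present; 7 new (l, l, z, i, l, i, i)
  "iztzttllltz" → 11 new (i, z, t, z, t, t, l, l, l, t, z)
  "itzli" → prefix "i" already present; 4 new (t, z, l, i)
  "ittzzliizii" → prefix "it" already present; 9 new (t, z, z, l, i, i, z, i, i)
  "itzlziliiii" → prefix "itzl" already present; 7 new (z, i, l, i, i, i, i)
  "itltlzllz" → prefix "it" already present; 7 new (l, t, l, z, l, l, z)
  "zizittiitiz" → prefix "zizi" already present; 7 new (t, t, i, i, t, i, z)
  "itizziittii" → prefix "it" already present; 9 new (i, z, z, i, i, t, t, i, i)
  "izzlll" → prefix "iz" already present; 4 new (z, l, l, l)
  "iztzztzii" → prefix "iztz" already present; 5 new (z, t, z, i, i)
Total nodes = 9 + 6 + 7 + 11 + 4 + 9 + 7 + 7 + 7 + 9 + 4 + 5 = 85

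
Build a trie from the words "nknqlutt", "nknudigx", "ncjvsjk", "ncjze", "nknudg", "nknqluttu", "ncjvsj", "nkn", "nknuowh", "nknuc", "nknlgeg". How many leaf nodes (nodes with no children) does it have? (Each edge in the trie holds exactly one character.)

8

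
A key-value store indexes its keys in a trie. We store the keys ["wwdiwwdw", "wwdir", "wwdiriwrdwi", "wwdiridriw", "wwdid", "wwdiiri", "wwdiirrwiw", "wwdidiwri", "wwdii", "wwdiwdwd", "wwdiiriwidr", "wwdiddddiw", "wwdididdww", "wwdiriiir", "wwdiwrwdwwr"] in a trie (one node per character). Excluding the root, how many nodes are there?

Count nodes per top-level branch (shared prefixes stored once):
  'w'-branch (wwdid, wwdiddddiw, wwdididdww, wwdidiwri, wwdii, wwdiiri, wwdiiriwidr, wwdiirrwiw, wwdir, wwdiridriw, wwdiriiir, wwdiriwrdwi, wwdiwdwd, wwdiwrwdwwr, wwdiwwdw): 56 nodes
Sum: 56

56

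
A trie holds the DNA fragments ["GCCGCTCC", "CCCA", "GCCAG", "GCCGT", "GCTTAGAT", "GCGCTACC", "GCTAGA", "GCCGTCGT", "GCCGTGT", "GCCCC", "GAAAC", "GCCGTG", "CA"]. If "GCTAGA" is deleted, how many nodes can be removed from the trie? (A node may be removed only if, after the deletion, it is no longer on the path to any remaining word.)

Walk "GCTAGA" from the leaf back toward the root, removing each node that no remaining word uses.
The suffix "AGA" (3 nodes) is used only by "GCTAGA"; the node for "GCT" still has the child "T", so pruning stops there.
Nodes removed: 3

3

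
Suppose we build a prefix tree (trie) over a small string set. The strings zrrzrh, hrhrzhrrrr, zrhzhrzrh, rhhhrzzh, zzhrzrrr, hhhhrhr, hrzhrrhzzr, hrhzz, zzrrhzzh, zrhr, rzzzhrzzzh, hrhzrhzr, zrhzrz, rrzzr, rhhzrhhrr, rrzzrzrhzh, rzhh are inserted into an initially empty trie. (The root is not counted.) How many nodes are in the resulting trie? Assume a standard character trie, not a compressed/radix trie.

93

Count nodes per top-level branch (shared prefixes stored once):
  'h'-branch (hhhhrhr, hrhrzhrrrr, hrhzrhzr, hrhzz, hrzhrrhzzr): 30 nodes
  'r'-branch (rhhhrzzh, rhhzrhhrr, rrzzr, rrzzrzrhzh, rzhh, rzzzhrzzzh): 34 nodes
  'z'-branch (zrhr, zrhzhrzrh, zrhzrz, zrrzrh, zzhrzrrr, zzrrhzzh): 29 nodes
Sum: 93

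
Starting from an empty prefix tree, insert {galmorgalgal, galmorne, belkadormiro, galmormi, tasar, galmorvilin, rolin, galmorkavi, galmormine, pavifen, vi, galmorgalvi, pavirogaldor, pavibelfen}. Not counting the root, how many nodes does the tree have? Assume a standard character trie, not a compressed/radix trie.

74

Count nodes per top-level branch (shared prefixes stored once):
  'b'-branch (belkadormiro): 12 nodes
  'g'-branch (galmorgalgal, galmorgalvi, galmorkavi, galmormi, galmormine, galmorne, galmorvilin): 29 nodes
  'p'-branch (pavibelfen, pavifen, pavirogaldor): 21 nodes
  'r'-branch (rolin): 5 nodes
  't'-branch (tasar): 5 nodes
  'v'-branch (vi): 2 nodes
Sum: 74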